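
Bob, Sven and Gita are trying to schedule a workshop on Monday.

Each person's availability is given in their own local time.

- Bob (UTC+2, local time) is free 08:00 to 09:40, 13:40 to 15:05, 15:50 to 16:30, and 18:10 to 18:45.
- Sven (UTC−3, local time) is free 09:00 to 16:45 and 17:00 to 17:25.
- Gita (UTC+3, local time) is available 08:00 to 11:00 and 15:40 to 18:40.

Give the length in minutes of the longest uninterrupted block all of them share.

Bob → UTC: 06:00–07:40, 11:40–13:05, 13:50–14:30, 16:10–16:45.
Sven → UTC: 12:00–19:45, 20:00–20:25.
Gita → UTC: 05:00–08:00, 12:40–15:40.
Bob ∩ Sven: 12:00–13:05, 13:50–14:30, 16:10–16:45.
Bob ∩ Sven ∩ Gita: 12:40–13:05, 13:50–14:30.
Common window lengths: 25, 40 min; longest is 40.

40 minutes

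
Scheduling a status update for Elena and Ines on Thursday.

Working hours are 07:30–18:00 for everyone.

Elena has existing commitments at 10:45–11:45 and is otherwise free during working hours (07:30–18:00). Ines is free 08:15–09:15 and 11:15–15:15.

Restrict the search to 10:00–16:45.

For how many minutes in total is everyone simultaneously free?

Elena free within 07:30–18:00: 07:30–10:45, 11:45–18:00.
Elena ∩ Ines: 08:15–09:15, 11:45–15:15.
Restricted to 10:00–16:45: 11:45–15:15.
Total common minutes: 210.

210 minutes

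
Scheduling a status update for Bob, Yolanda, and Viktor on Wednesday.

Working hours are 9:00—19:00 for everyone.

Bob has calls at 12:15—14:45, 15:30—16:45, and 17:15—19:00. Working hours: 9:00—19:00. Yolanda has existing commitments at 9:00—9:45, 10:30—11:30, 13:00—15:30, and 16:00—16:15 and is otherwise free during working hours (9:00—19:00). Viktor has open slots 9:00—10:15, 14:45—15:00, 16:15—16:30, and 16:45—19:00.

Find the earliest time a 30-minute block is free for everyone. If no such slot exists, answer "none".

09:45

Bob free within 09:00–19:00: 09:00–12:15, 14:45–15:30, 16:45–17:15.
Yolanda free within 09:00–19:00: 09:45–10:30, 11:30–13:00, 15:30–16:00, 16:15–19:00.
Bob ∩ Yolanda: 09:45–10:30, 11:30–12:15, 16:45–17:15.
Bob ∩ Yolanda ∩ Viktor: 09:45–10:15, 16:45–17:15.
Windows ≥ 30 min: 09:45–10:15, 16:45–17:15.
Earliest such window starts at 09:45.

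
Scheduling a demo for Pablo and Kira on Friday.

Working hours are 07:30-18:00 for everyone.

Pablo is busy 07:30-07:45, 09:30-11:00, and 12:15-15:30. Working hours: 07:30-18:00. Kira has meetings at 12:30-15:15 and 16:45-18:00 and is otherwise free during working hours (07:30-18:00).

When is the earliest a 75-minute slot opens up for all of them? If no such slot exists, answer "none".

Pablo free within 07:30–18:00: 07:45–09:30, 11:00–12:15, 15:30–18:00.
Kira free within 07:30–18:00: 07:30–12:30, 15:15–16:45.
Pablo ∩ Kira: 07:45–09:30, 11:00–12:15, 15:30–16:45.
Windows ≥ 75 min: 07:45–09:30, 11:00–12:15, 15:30–16:45.
Earliest such window starts at 07:45.

07:45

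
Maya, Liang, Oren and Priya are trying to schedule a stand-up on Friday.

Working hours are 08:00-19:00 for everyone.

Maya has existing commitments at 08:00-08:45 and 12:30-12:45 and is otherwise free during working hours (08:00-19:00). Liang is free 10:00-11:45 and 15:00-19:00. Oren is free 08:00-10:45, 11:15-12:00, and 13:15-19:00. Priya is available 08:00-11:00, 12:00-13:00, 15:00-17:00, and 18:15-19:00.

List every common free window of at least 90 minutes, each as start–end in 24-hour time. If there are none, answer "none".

15:00–17:00

Maya free within 08:00–19:00: 08:45–12:30, 12:45–19:00.
Maya ∩ Liang: 10:00–11:45, 15:00–19:00.
Maya ∩ Liang ∩ Oren: 10:00–10:45, 11:15–11:45, 15:00–19:00.
Maya ∩ Liang ∩ Oren ∩ Priya: 10:00–10:45, 15:00–17:00, 18:15–19:00.
Windows ≥ 90 min: 15:00–17:00.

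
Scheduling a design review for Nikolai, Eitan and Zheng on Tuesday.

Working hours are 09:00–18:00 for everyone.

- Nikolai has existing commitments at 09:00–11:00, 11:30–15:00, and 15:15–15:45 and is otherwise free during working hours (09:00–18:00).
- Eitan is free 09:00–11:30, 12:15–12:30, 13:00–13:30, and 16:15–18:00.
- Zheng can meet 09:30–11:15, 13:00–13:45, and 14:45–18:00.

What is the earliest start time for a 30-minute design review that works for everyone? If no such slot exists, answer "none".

Nikolai free within 09:00–18:00: 11:00–11:30, 15:00–15:15, 15:45–18:00.
Nikolai ∩ Eitan: 11:00–11:30, 16:15–18:00.
Nikolai ∩ Eitan ∩ Zheng: 11:00–11:15, 16:15–18:00.
Windows ≥ 30 min: 16:15–18:00.
Earliest such window starts at 16:15.

16:15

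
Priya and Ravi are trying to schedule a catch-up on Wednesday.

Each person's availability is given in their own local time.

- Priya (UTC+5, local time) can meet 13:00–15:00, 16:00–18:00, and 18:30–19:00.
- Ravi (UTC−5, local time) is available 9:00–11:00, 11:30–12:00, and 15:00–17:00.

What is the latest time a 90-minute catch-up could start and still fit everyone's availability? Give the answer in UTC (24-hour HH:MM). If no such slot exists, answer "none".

Priya → UTC: 08:00–10:00, 11:00–13:00, 13:30–14:00.
Ravi → UTC: 14:00–16:00, 16:30–17:00, 20:00–22:00.
Priya ∩ Ravi: (none).
Windows ≥ 90 min: (none).

none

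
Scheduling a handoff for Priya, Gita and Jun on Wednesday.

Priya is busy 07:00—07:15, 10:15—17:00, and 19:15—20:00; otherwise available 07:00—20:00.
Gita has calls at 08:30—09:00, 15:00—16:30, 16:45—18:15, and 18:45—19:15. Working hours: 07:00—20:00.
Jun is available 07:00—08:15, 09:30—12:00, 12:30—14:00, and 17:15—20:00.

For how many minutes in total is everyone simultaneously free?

Priya free within 07:00–20:00: 07:15–10:15, 17:00–19:15.
Gita free within 07:00–20:00: 07:00–08:30, 09:00–15:00, 16:30–16:45, 18:15–18:45, 19:15–20:00.
Priya ∩ Gita: 07:15–08:30, 09:00–10:15, 18:15–18:45.
Priya ∩ Gita ∩ Jun: 07:15–08:15, 09:30–10:15, 18:15–18:45.
Total common minutes: 60 + 45 + 30 = 135.

135 minutes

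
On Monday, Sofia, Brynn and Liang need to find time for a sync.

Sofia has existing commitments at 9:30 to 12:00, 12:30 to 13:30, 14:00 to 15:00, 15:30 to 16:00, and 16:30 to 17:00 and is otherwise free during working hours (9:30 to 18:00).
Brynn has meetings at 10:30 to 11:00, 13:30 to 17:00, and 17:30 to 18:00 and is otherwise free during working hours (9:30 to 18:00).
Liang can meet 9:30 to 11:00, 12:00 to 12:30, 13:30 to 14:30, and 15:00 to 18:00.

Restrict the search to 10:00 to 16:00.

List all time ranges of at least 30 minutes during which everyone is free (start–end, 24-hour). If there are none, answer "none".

12:00–12:30

Sofia free within 09:30–18:00: 12:00–12:30, 13:30–14:00, 15:00–15:30, 16:00–16:30, 17:00–18:00.
Brynn free within 09:30–18:00: 09:30–10:30, 11:00–13:30, 17:00–17:30.
Sofia ∩ Brynn: 12:00–12:30, 17:00–17:30.
Sofia ∩ Brynn ∩ Liang: 12:00–12:30, 17:00–17:30.
Restricted to 10:00–16:00: 12:00–12:30.
Windows ≥ 30 min: 12:00–12:30.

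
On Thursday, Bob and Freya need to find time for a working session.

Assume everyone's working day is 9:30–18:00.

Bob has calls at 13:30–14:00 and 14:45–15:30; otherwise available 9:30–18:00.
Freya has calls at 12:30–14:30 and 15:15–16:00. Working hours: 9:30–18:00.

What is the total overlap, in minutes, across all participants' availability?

Bob free within 09:30–18:00: 09:30–13:30, 14:00–14:45, 15:30–18:00.
Freya free within 09:30–18:00: 09:30–12:30, 14:30–15:15, 16:00–18:00.
Bob ∩ Freya: 09:30–12:30, 14:30–14:45, 16:00–18:00.
Total common minutes: 180 + 15 + 120 = 315.

315 minutes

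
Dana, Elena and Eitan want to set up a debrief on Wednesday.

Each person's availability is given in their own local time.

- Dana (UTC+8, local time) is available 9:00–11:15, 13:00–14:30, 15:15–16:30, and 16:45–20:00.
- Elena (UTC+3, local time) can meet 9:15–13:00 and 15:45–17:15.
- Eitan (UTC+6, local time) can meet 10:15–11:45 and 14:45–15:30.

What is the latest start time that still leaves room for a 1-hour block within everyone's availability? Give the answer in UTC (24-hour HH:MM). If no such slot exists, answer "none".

Dana → UTC: 01:00–03:15, 05:00–06:30, 07:15–08:30, 08:45–12:00.
Elena → UTC: 06:15–10:00, 12:45–14:15.
Eitan → UTC: 04:15–05:45, 08:45–09:30.
Dana ∩ Elena: 06:15–06:30, 07:15–08:30, 08:45–10:00.
Dana ∩ Elena ∩ Eitan: 08:45–09:30.
Windows ≥ 60 min: (none).

none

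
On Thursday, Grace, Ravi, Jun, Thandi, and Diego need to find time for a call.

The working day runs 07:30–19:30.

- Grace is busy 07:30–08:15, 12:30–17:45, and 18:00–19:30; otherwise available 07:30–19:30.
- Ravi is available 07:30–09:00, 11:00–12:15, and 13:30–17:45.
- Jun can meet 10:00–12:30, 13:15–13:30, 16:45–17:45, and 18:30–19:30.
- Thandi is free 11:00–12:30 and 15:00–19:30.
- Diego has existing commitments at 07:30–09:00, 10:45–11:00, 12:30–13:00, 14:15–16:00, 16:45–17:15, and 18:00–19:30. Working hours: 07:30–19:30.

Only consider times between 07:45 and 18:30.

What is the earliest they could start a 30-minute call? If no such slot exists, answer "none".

Grace free within 07:30–19:30: 08:15–12:30, 17:45–18:00.
Diego free within 07:30–19:30: 09:00–10:45, 11:00–12:30, 13:00–14:15, 16:00–16:45, 17:15–18:00.
Grace ∩ Ravi: 08:15–09:00, 11:00–12:15.
Grace ∩ Ravi ∩ Jun: 11:00–12:15.
Grace ∩ Ravi ∩ Jun ∩ Thandi: 11:00–12:15.
Grace ∩ Ravi ∩ Jun ∩ Thandi ∩ Diego: 11:00–12:15.
Restricted to 07:45–18:30: 11:00–12:15.
Windows ≥ 30 min: 11:00–12:15.
Earliest such window starts at 11:00.

11:00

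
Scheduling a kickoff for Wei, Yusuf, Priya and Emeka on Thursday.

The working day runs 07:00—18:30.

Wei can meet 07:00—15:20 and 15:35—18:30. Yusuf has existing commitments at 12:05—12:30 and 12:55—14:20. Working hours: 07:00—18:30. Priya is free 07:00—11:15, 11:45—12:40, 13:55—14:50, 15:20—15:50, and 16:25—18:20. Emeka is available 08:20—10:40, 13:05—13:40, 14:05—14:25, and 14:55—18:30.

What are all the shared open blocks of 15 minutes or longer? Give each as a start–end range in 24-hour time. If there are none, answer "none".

08:20–10:40, 15:35–15:50, 16:25–18:20

Yusuf free within 07:00–18:30: 07:00–12:05, 12:30–12:55, 14:20–18:30.
Wei ∩ Yusuf: 07:00–12:05, 12:30–12:55, 14:20–15:20, 15:35–18:30.
Wei ∩ Yusuf ∩ Priya: 07:00–11:15, 11:45–12:05, 12:30–12:40, 14:20–14:50, 15:35–15:50, 16:25–18:20.
Wei ∩ Yusuf ∩ Priya ∩ Emeka: 08:20–10:40, 14:20–14:25, 15:35–15:50, 16:25–18:20.
Windows ≥ 15 min: 08:20–10:40, 15:35–15:50, 16:25–18:20.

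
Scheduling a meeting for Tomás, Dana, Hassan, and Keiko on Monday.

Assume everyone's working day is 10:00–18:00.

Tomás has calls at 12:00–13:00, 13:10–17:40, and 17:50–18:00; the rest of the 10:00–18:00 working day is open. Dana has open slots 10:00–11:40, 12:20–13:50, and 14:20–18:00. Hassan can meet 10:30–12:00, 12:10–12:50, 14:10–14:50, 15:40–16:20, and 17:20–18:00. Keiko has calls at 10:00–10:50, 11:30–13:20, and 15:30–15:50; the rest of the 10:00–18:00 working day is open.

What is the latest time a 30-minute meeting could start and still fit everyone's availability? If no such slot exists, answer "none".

Tomás free within 10:00–18:00: 10:00–12:00, 13:00–13:10, 17:40–17:50.
Keiko free within 10:00–18:00: 10:50–11:30, 13:20–15:30, 15:50–18:00.
Tomás ∩ Dana: 10:00–11:40, 13:00–13:10, 17:40–17:50.
Tomás ∩ Dana ∩ Hassan: 10:30–11:40, 17:40–17:50.
Tomás ∩ Dana ∩ Hassan ∩ Keiko: 10:50–11:30, 17:40–17:50.
Windows ≥ 30 min: 10:50–11:30.
Latest start in the last window 10:50–11:30 is 11:30 − 30 min = 11:00.

11:00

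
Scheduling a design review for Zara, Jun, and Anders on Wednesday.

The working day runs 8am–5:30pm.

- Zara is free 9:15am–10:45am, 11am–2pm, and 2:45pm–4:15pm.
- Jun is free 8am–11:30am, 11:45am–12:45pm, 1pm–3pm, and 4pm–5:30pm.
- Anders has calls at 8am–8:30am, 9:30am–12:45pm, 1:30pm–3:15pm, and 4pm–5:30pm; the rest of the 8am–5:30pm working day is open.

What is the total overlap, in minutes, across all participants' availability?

45 minutes

Anders free within 08:00–17:30: 08:30–09:30, 12:45–13:30, 15:15–16:00.
Zara ∩ Jun: 09:15–10:45, 11:00–11:30, 11:45–12:45, 13:00–14:00, 14:45–15:00, 16:00–16:15.
Zara ∩ Jun ∩ Anders: 09:15–09:30, 13:00–13:30.
Total common minutes: 15 + 30 = 45.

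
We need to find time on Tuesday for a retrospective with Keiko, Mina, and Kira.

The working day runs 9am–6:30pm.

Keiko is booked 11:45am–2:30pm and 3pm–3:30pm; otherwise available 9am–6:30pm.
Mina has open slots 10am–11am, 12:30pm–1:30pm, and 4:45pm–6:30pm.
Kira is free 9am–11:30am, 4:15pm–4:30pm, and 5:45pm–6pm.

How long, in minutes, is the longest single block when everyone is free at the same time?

60 minutes

Keiko free within 09:00–18:30: 09:00–11:45, 14:30–15:00, 15:30–18:30.
Keiko ∩ Mina: 10:00–11:00, 16:45–18:30.
Keiko ∩ Mina ∩ Kira: 10:00–11:00, 17:45–18:00.
Common window lengths: 60, 15 min; longest is 60.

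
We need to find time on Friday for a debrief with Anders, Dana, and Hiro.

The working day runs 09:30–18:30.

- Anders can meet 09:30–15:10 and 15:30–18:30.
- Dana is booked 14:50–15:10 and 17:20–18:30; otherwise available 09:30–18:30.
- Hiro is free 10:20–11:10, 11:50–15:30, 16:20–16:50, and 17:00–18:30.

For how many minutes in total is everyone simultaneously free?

Dana free within 09:30–18:30: 09:30–14:50, 15:10–17:20.
Anders ∩ Dana: 09:30–14:50, 15:30–17:20.
Anders ∩ Dana ∩ Hiro: 10:20–11:10, 11:50–14:50, 16:20–16:50, 17:00–17:20.
Total common minutes: 50 + 180 + 30 + 20 = 280.

280 minutes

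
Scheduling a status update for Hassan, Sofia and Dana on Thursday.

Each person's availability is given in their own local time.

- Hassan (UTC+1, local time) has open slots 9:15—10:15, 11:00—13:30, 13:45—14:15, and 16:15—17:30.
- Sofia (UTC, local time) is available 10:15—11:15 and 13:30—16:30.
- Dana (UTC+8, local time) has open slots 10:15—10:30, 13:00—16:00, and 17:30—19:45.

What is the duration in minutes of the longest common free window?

60 minutes

Hassan → UTC: 08:15–09:15, 10:00–12:30, 12:45–13:15, 15:15–16:30.
Sofia → UTC: 10:15–11:15, 13:30–16:30.
Dana → UTC: 02:15–02:30, 05:00–08:00, 09:30–11:45.
Hassan ∩ Sofia: 10:15–11:15, 15:15–16:30.
Hassan ∩ Sofia ∩ Dana: 10:15–11:15.
Single common window of 60 minutes.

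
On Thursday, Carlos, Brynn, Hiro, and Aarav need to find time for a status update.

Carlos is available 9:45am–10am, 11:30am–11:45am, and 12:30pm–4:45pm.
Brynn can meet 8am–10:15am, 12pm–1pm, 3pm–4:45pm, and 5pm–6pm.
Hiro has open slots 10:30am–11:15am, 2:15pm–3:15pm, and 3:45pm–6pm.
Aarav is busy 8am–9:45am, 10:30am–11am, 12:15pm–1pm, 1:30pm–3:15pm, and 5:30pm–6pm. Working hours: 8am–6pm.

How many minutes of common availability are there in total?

60 minutes

Aarav free within 08:00–18:00: 09:45–10:30, 11:00–12:15, 13:00–13:30, 15:15–17:30.
Carlos ∩ Brynn: 09:45–10:00, 12:30–13:00, 15:00–16:45.
Carlos ∩ Brynn ∩ Hiro: 15:00–15:15, 15:45–16:45.
Carlos ∩ Brynn ∩ Hiro ∩ Aarav: 15:45–16:45.
Total common minutes: 60.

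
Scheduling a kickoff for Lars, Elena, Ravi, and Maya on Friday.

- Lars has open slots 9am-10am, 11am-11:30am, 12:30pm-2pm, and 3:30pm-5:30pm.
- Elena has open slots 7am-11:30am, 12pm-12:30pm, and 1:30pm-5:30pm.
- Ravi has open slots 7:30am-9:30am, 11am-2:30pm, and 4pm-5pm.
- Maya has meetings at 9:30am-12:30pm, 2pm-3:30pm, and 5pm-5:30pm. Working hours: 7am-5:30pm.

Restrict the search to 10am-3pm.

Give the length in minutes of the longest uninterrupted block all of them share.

30 minutes

Maya free within 07:00–17:30: 07:00–09:30, 12:30–14:00, 15:30–17:00.
Lars ∩ Elena: 09:00–10:00, 11:00–11:30, 13:30–14:00, 15:30–17:30.
Lars ∩ Elena ∩ Ravi: 09:00–09:30, 11:00–11:30, 13:30–14:00, 16:00–17:00.
Lars ∩ Elena ∩ Ravi ∩ Maya: 09:00–09:30, 13:30–14:00, 16:00–17:00.
Restricted to 10:00–15:00: 13:30–14:00.
Single common window of 30 minutes.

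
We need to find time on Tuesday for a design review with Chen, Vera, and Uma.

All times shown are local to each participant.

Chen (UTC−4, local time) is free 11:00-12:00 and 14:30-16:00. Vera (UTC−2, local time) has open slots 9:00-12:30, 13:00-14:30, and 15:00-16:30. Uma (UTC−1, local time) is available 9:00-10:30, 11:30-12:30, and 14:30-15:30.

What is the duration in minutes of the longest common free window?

30 minutes

Chen → UTC: 15:00–16:00, 18:30–20:00.
Vera → UTC: 11:00–14:30, 15:00–16:30, 17:00–18:30.
Uma → UTC: 10:00–11:30, 12:30–13:30, 15:30–16:30.
Chen ∩ Vera: 15:00–16:00.
Chen ∩ Vera ∩ Uma: 15:30–16:00.
Single common window of 30 minutes.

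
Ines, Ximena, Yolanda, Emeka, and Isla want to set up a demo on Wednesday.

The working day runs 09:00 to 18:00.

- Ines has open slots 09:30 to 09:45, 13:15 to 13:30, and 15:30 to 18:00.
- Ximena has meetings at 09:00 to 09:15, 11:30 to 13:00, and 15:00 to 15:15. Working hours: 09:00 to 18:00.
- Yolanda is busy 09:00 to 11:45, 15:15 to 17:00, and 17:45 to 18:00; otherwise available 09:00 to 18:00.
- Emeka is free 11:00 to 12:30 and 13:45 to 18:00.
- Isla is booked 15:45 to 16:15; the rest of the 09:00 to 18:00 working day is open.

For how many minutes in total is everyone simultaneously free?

Ximena free within 09:00–18:00: 09:15–11:30, 13:00–15:00, 15:15–18:00.
Yolanda free within 09:00–18:00: 11:45–15:15, 17:00–17:45.
Isla free within 09:00–18:00: 09:00–15:45, 16:15–18:00.
Ines ∩ Ximena: 09:30–09:45, 13:15–13:30, 15:30–18:00.
Ines ∩ Ximena ∩ Yolanda: 13:15–13:30, 17:00–17:45.
Ines ∩ Ximena ∩ Yolanda ∩ Emeka: 17:00–17:45.
Ines ∩ Ximena ∩ Yolanda ∩ Emeka ∩ Isla: 17:00–17:45.
Total common minutes: 45.

45 minutes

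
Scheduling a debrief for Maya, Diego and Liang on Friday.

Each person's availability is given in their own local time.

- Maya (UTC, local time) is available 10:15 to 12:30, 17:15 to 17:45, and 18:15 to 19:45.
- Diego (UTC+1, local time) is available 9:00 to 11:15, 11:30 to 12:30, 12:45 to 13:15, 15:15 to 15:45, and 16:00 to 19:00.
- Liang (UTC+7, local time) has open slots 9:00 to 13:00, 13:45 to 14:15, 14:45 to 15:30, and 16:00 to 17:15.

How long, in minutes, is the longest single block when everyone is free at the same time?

Maya → UTC: 10:15–12:30, 17:15–17:45, 18:15–19:45.
Diego → UTC: 08:00–10:15, 10:30–11:30, 11:45–12:15, 14:15–14:45, 15:00–18:00.
Liang → UTC: 02:00–06:00, 06:45–07:15, 07:45–08:30, 09:00–10:15.
Maya ∩ Diego: 10:30–11:30, 11:45–12:15, 17:15–17:45.
Maya ∩ Diego ∩ Liang: (none).
No common window.

0 minutes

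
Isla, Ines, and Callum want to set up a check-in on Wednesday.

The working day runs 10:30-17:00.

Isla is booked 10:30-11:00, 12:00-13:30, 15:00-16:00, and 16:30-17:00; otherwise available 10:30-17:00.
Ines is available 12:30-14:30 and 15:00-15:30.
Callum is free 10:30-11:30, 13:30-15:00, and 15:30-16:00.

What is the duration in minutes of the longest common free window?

60 minutes

Isla free within 10:30–17:00: 11:00–12:00, 13:30–15:00, 16:00–16:30.
Isla ∩ Ines: 13:30–14:30.
Isla ∩ Ines ∩ Callum: 13:30–14:30.
Single common window of 60 minutes.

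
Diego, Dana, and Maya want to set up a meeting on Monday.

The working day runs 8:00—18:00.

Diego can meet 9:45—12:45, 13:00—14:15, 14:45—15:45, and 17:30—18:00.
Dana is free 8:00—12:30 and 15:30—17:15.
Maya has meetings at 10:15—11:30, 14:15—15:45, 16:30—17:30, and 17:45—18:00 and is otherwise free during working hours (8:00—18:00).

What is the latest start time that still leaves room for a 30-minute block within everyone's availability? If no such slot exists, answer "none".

Maya free within 08:00–18:00: 08:00–10:15, 11:30–14:15, 15:45–16:30, 17:30–17:45.
Diego ∩ Dana: 09:45–12:30, 15:30–15:45.
Diego ∩ Dana ∩ Maya: 09:45–10:15, 11:30–12:30.
Windows ≥ 30 min: 09:45–10:15, 11:30–12:30.
Latest start in the last window 11:30–12:30 is 12:30 − 30 min = 12:00.

12:00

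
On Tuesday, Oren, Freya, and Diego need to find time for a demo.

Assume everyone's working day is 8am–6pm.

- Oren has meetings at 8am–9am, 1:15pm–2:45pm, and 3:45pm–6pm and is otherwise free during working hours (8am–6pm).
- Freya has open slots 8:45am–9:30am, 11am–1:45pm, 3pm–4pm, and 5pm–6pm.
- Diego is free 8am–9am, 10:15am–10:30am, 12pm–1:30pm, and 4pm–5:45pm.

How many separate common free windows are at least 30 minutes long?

1

Oren free within 08:00–18:00: 09:00–13:15, 14:45–15:45.
Oren ∩ Freya: 09:00–09:30, 11:00–13:15, 15:00–15:45.
Oren ∩ Freya ∩ Diego: 12:00–13:15.
Windows ≥ 30 min: 12:00–13:15.
That's 1 window.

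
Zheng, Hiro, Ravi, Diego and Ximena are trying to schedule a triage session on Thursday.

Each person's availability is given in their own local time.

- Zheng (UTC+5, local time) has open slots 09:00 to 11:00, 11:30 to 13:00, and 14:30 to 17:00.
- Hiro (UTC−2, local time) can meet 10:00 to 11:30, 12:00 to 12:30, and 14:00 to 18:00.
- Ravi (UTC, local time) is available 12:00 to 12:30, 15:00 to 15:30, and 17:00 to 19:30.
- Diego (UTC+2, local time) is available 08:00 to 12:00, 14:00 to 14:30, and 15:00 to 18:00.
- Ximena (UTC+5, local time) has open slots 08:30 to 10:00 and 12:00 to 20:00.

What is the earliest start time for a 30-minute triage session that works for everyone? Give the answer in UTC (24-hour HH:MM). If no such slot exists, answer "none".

Zheng → UTC: 04:00–06:00, 06:30–08:00, 09:30–12:00.
Hiro → UTC: 12:00–13:30, 14:00–14:30, 16:00–20:00.
Ravi → UTC: 12:00–12:30, 15:00–15:30, 17:00–19:30.
Diego → UTC: 06:00–10:00, 12:00–12:30, 13:00–16:00.
Ximena → UTC: 03:30–05:00, 07:00–15:00.
Zheng ∩ Hiro: (none).
Zheng ∩ Hiro ∩ Ravi: (none).
Zheng ∩ Hiro ∩ Ravi ∩ Diego: (none).
Zheng ∩ Hiro ∩ Ravi ∩ Diego ∩ Ximena: (none).
Windows ≥ 30 min: (none).

none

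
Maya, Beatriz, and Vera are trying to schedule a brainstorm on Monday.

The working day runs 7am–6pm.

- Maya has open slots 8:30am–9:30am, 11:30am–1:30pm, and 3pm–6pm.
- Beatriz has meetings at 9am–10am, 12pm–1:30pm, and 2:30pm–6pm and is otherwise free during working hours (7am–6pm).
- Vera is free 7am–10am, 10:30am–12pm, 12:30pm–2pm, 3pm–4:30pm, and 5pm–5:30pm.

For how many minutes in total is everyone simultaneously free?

60 minutes

Beatriz free within 07:00–18:00: 07:00–09:00, 10:00–12:00, 13:30–14:30.
Maya ∩ Beatriz: 08:30–09:00, 11:30–12:00.
Maya ∩ Beatriz ∩ Vera: 08:30–09:00, 11:30–12:00.
Total common minutes: 30 + 30 = 60.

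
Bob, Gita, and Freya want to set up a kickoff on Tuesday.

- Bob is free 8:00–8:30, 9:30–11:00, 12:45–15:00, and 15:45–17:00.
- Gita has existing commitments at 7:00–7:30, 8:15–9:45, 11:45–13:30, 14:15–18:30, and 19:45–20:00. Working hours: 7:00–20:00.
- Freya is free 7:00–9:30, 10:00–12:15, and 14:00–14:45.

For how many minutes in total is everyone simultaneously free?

Gita free within 07:00–20:00: 07:30–08:15, 09:45–11:45, 13:30–14:15, 18:30–19:45.
Bob ∩ Gita: 08:00–08:15, 09:45–11:00, 13:30–14:15.
Bob ∩ Gita ∩ Freya: 08:00–08:15, 10:00–11:00, 14:00–14:15.
Total common minutes: 15 + 60 + 15 = 90.

90 minutes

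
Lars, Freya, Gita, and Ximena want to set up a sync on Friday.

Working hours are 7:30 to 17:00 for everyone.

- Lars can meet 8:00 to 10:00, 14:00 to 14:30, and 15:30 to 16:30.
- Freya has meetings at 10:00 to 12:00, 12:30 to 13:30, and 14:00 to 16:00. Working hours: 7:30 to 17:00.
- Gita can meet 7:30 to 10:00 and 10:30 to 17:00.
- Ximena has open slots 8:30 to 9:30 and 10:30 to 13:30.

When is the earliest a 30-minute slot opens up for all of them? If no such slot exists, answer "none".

Freya free within 07:30–17:00: 07:30–10:00, 12:00–12:30, 13:30–14:00, 16:00–17:00.
Lars ∩ Freya: 08:00–10:00, 16:00–16:30.
Lars ∩ Freya ∩ Gita: 08:00–10:00, 16:00–16:30.
Lars ∩ Freya ∩ Gita ∩ Ximena: 08:30–09:30.
Windows ≥ 30 min: 08:30–09:30.
Earliest such window starts at 08:30.

08:30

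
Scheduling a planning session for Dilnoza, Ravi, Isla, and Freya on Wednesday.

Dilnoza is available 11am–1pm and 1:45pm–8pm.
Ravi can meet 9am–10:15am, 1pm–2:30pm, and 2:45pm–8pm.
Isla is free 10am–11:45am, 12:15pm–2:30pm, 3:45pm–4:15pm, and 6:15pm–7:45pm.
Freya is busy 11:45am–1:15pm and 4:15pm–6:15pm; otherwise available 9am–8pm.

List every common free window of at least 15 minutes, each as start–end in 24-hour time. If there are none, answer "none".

13:45–14:30, 15:45–16:15, 18:15–19:45

Freya free within 09:00–20:00: 09:00–11:45, 13:15–16:15, 18:15–20:00.
Dilnoza ∩ Ravi: 13:45–14:30, 14:45–20:00.
Dilnoza ∩ Ravi ∩ Isla: 13:45–14:30, 15:45–16:15, 18:15–19:45.
Dilnoza ∩ Ravi ∩ Isla ∩ Freya: 13:45–14:30, 15:45–16:15, 18:15–19:45.
Windows ≥ 15 min: 13:45–14:30, 15:45–16:15, 18:15–19:45.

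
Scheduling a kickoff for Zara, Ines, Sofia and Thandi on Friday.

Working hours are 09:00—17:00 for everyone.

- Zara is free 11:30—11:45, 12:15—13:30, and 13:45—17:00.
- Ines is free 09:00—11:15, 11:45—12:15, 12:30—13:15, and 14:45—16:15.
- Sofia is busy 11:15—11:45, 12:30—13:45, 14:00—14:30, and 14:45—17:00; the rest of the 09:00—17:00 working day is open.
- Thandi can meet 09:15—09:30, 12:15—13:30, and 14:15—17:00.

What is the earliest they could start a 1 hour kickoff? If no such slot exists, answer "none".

Sofia free within 09:00–17:00: 09:00–11:15, 11:45–12:30, 13:45–14:00, 14:30–14:45.
Zara ∩ Ines: 12:30–13:15, 14:45–16:15.
Zara ∩ Ines ∩ Sofia: (none).
Zara ∩ Ines ∩ Sofia ∩ Thandi: (none).
Windows ≥ 60 min: (none).

none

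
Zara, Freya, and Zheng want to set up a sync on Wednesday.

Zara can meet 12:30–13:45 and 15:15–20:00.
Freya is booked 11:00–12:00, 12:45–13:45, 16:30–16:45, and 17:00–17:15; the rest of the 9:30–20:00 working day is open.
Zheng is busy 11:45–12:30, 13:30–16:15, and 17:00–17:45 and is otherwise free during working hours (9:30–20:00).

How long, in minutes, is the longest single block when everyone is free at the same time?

Freya free within 09:30–20:00: 09:30–11:00, 12:00–12:45, 13:45–16:30, 16:45–17:00, 17:15–20:00.
Zheng free within 09:30–20:00: 09:30–11:45, 12:30–13:30, 16:15–17:00, 17:45–20:00.
Zara ∩ Freya: 12:30–12:45, 15:15–16:30, 16:45–17:00, 17:15–20:00.
Zara ∩ Freya ∩ Zheng: 12:30–12:45, 16:15–16:30, 16:45–17:00, 17:45–20:00.
Common window lengths: 15, 15, 15, 135 min; longest is 135.

135 minutes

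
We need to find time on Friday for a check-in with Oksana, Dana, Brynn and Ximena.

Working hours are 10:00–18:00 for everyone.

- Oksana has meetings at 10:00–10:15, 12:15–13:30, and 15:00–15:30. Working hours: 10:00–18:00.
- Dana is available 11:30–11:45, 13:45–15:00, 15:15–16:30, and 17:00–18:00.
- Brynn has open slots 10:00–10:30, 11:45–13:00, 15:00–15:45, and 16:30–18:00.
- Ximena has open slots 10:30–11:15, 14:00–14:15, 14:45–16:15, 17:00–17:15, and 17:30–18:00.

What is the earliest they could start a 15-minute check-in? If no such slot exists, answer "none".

Oksana free within 10:00–18:00: 10:15–12:15, 13:30–15:00, 15:30–18:00.
Oksana ∩ Dana: 11:30–11:45, 13:45–15:00, 15:30–16:30, 17:00–18:00.
Oksana ∩ Dana ∩ Brynn: 15:30–15:45, 17:00–18:00.
Oksana ∩ Dana ∩ Brynn ∩ Ximena: 15:30–15:45, 17:00–17:15, 17:30–18:00.
Windows ≥ 15 min: 15:30–15:45, 17:00–17:15, 17:30–18:00.
Earliest such window starts at 15:30.

15:30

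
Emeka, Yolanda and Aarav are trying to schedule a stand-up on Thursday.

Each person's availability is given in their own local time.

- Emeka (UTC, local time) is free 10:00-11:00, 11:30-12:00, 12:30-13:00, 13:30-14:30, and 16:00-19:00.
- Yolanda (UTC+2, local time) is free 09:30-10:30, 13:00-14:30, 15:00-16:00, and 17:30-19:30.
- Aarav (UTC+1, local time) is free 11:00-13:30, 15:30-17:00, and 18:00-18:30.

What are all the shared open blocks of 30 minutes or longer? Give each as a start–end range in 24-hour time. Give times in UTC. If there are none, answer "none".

11:30–12:00, 17:00–17:30

Emeka → UTC: 10:00–11:00, 11:30–12:00, 12:30–13:00, 13:30–14:30, 16:00–19:00.
Yolanda → UTC: 07:30–08:30, 11:00–12:30, 13:00–14:00, 15:30–17:30.
Aarav → UTC: 10:00–12:30, 14:30–16:00, 17:00–17:30.
Emeka ∩ Yolanda: 11:30–12:00, 13:30–14:00, 16:00–17:30.
Emeka ∩ Yolanda ∩ Aarav: 11:30–12:00, 17:00–17:30.
Windows ≥ 30 min: 11:30–12:00, 17:00–17:30.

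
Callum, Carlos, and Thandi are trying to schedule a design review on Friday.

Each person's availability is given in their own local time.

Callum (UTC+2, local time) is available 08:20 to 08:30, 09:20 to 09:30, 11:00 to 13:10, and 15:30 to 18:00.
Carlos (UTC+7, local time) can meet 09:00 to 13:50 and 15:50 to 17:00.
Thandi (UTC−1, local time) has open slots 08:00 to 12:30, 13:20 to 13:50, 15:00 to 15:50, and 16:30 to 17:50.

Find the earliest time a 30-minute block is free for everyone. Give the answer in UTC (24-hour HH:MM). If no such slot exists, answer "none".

Callum → UTC: 06:20–06:30, 07:20–07:30, 09:00–11:10, 13:30–16:00.
Carlos → UTC: 02:00–06:50, 08:50–10:00.
Thandi → UTC: 09:00–13:30, 14:20–14:50, 16:00–16:50, 17:30–18:50.
Callum ∩ Carlos: 06:20–06:30, 09:00–10:00.
Callum ∩ Carlos ∩ Thandi: 09:00–10:00.
Windows ≥ 30 min: 09:00–10:00.
Earliest such window starts at 09:00.

09:00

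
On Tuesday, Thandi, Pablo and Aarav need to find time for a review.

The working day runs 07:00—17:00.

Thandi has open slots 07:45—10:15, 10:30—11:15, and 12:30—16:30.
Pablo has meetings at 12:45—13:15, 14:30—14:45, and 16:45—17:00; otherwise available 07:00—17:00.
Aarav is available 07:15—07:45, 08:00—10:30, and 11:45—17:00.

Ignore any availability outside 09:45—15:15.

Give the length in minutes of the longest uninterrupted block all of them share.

Pablo free within 07:00–17:00: 07:00–12:45, 13:15–14:30, 14:45–16:45.
Thandi ∩ Pablo: 07:45–10:15, 10:30–11:15, 12:30–12:45, 13:15–14:30, 14:45–16:30.
Thandi ∩ Pablo ∩ Aarav: 08:00–10:15, 12:30–12:45, 13:15–14:30, 14:45–16:30.
Restricted to 09:45–15:15: 09:45–10:15, 12:30–12:45, 13:15–14:30, 14:45–15:15.
Common window lengths: 30, 15, 75, 30 min; longest is 75.

75 minutes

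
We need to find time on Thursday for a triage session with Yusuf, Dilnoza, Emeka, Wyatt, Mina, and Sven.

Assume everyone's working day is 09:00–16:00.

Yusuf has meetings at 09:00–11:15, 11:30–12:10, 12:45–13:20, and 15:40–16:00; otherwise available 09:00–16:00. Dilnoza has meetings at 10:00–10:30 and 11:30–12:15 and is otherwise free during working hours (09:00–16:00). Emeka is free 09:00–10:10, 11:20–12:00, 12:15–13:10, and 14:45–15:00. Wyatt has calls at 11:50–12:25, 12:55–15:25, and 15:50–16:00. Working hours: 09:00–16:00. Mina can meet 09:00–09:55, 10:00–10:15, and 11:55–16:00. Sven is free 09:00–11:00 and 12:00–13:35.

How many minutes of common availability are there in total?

20 minutes

Yusuf free within 09:00–16:00: 11:15–11:30, 12:10–12:45, 13:20–15:40.
Dilnoza free within 09:00–16:00: 09:00–10:00, 10:30–11:30, 12:15–16:00.
Wyatt free within 09:00–16:00: 09:00–11:50, 12:25–12:55, 15:25–15:50.
Yusuf ∩ Dilnoza: 11:15–11:30, 12:15–12:45, 13:20–15:40.
Yusuf ∩ Dilnoza ∩ Emeka: 11:20–11:30, 12:15–12:45, 14:45–15:00.
Yusuf ∩ Dilnoza ∩ Emeka ∩ Wyatt: 11:20–11:30, 12:25–12:45.
Yusuf ∩ Dilnoza ∩ Emeka ∩ Wyatt ∩ Mina: 12:25–12:45.
Yusuf ∩ Dilnoza ∩ Emeka ∩ Wyatt ∩ Mina ∩ Sven: 12:25–12:45.
Total common minutes: 20.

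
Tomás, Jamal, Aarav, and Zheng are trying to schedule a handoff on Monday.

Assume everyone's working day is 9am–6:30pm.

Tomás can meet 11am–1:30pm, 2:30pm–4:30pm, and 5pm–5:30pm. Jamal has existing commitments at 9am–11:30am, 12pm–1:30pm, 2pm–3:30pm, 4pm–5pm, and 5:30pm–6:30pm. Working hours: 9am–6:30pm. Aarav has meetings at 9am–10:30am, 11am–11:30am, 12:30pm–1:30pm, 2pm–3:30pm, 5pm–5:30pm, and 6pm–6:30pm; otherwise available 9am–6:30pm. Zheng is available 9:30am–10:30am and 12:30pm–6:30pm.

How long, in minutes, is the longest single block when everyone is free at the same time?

Jamal free within 09:00–18:30: 11:30–12:00, 13:30–14:00, 15:30–16:00, 17:00–17:30.
Aarav free within 09:00–18:30: 10:30–11:00, 11:30–12:30, 13:30–14:00, 15:30–17:00, 17:30–18:00.
Tomás ∩ Jamal: 11:30–12:00, 15:30–16:00, 17:00–17:30.
Tomás ∩ Jamal ∩ Aarav: 11:30–12:00, 15:30–16:00.
Tomás ∩ Jamal ∩ Aarav ∩ Zheng: 15:30–16:00.
Single common window of 30 minutes.

30 minutes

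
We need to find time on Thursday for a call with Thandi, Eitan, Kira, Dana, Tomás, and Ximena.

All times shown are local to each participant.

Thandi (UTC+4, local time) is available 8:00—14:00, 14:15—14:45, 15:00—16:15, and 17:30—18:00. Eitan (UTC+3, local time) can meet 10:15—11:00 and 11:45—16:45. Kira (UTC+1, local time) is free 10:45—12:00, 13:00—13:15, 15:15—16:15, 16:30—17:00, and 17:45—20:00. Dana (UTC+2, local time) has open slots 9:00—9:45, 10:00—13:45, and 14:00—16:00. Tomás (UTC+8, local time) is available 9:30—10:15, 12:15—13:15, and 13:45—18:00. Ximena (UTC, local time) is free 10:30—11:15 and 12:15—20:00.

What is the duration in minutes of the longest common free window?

Thandi → UTC: 04:00–10:00, 10:15–10:45, 11:00–12:15, 13:30–14:00.
Eitan → UTC: 07:15–08:00, 08:45–13:45.
Kira → UTC: 09:45–11:00, 12:00–12:15, 14:15–15:15, 15:30–16:00, 16:45–19:00.
Dana → UTC: 07:00–07:45, 08:00–11:45, 12:00–14:00.
Tomás → UTC: 01:30–02:15, 04:15–05:15, 05:45–10:00.
Ximena → UTC: 10:30–11:15, 12:15–20:00.
Thandi ∩ Eitan: 07:15–08:00, 08:45–10:00, 10:15–10:45, 11:00–12:15, 13:30–13:45.
Thandi ∩ Eitan ∩ Kira: 09:45–10:00, 10:15–10:45, 12:00–12:15.
Thandi ∩ Eitan ∩ Kira ∩ Dana: 09:45–10:00, 10:15–10:45, 12:00–12:15.
Thandi ∩ Eitan ∩ Kira ∩ Dana ∩ Tomás: 09:45–10:00.
Thandi ∩ Eitan ∩ Kira ∩ Dana ∩ Tomás ∩ Ximena: (none).
No common window.

0 minutes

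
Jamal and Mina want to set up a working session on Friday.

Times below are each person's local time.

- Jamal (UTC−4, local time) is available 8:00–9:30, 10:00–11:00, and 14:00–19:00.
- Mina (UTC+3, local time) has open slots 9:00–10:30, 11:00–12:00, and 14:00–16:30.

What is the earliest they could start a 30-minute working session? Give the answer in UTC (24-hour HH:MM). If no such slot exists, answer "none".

Jamal → UTC: 12:00–13:30, 14:00–15:00, 18:00–23:00.
Mina → UTC: 06:00–07:30, 08:00–09:00, 11:00–13:30.
Jamal ∩ Mina: 12:00–13:30.
Windows ≥ 30 min: 12:00–13:30.
Earliest such window starts at 12:00.

12:00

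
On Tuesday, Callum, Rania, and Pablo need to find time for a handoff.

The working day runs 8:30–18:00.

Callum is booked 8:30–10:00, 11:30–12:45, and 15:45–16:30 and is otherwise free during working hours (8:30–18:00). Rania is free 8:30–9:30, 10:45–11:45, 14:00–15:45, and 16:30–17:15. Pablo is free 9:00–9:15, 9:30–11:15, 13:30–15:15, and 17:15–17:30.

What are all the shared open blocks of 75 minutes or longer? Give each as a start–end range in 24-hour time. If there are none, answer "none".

14:00–15:15

Callum free within 08:30–18:00: 10:00–11:30, 12:45–15:45, 16:30–18:00.
Callum ∩ Rania: 10:45–11:30, 14:00–15:45, 16:30–17:15.
Callum ∩ Rania ∩ Pablo: 10:45–11:15, 14:00–15:15.
Windows ≥ 75 min: 14:00–15:15.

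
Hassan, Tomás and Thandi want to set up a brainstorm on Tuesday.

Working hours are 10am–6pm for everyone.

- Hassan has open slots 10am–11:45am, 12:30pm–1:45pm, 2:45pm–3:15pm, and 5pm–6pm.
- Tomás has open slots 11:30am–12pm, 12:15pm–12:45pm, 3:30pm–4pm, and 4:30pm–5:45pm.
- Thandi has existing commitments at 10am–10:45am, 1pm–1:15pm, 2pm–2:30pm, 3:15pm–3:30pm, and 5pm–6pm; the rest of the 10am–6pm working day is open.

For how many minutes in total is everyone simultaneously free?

30 minutes

Thandi free within 10:00–18:00: 10:45–13:00, 13:15–14:00, 14:30–15:15, 15:30–17:00.
Hassan ∩ Tomás: 11:30–11:45, 12:30–12:45, 17:00–17:45.
Hassan ∩ Tomás ∩ Thandi: 11:30–11:45, 12:30–12:45.
Total common minutes: 15 + 15 = 30.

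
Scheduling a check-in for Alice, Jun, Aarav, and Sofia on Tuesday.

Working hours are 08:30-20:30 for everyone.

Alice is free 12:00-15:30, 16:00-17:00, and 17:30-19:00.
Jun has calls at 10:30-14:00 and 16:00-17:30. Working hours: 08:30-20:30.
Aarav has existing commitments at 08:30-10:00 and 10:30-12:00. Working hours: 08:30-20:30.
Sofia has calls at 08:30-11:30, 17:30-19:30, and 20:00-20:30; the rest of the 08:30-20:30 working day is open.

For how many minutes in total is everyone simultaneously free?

Jun free within 08:30–20:30: 08:30–10:30, 14:00–16:00, 17:30–20:30.
Aarav free within 08:30–20:30: 10:00–10:30, 12:00–20:30.
Sofia free within 08:30–20:30: 11:30–17:30, 19:30–20:00.
Alice ∩ Jun: 14:00–15:30, 17:30–19:00.
Alice ∩ Jun ∩ Aarav: 14:00–15:30, 17:30–19:00.
Alice ∩ Jun ∩ Aarav ∩ Sofia: 14:00–15:30.
Total common minutes: 90.

90 minutes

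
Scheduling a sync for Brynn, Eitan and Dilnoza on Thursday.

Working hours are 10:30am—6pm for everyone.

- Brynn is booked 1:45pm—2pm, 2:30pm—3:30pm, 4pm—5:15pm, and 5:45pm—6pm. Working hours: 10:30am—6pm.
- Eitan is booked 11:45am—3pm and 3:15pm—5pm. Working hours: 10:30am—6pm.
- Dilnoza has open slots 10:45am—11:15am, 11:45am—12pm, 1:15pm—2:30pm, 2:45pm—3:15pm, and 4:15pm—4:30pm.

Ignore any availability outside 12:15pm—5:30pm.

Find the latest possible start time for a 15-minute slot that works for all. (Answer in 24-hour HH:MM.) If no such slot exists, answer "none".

none

Brynn free within 10:30–18:00: 10:30–13:45, 14:00–14:30, 15:30–16:00, 17:15–17:45.
Eitan free within 10:30–18:00: 10:30–11:45, 15:00–15:15, 17:00–18:00.
Brynn ∩ Eitan: 10:30–11:45, 17:15–17:45.
Brynn ∩ Eitan ∩ Dilnoza: 10:45–11:15.
Restricted to 12:15–17:30: (none).
Windows ≥ 15 min: (none).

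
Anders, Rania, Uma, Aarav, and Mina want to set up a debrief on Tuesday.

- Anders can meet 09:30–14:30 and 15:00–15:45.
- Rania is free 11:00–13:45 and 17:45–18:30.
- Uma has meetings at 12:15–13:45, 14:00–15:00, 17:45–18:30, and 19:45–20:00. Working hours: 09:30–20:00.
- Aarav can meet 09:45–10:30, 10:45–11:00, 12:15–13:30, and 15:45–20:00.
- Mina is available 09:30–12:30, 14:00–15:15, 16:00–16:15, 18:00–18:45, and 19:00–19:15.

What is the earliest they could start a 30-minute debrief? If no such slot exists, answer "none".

none

Uma free within 09:30–20:00: 09:30–12:15, 13:45–14:00, 15:00–17:45, 18:30–19:45.
Anders ∩ Rania: 11:00–13:45.
Anders ∩ Rania ∩ Uma: 11:00–12:15.
Anders ∩ Rania ∩ Uma ∩ Aarav: (none).
Anders ∩ Rania ∩ Uma ∩ Aarav ∩ Mina: (none).
Windows ≥ 30 min: (none).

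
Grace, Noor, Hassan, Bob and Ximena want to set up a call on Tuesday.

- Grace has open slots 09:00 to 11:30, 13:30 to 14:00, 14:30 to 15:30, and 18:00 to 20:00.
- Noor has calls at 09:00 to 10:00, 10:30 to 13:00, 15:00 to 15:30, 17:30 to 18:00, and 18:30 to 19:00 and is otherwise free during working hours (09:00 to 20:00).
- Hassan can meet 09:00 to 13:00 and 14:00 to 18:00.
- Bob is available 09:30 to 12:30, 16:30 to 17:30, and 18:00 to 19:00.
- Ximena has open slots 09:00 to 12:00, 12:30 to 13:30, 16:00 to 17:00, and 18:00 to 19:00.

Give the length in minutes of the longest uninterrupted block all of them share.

Noor free within 09:00–20:00: 10:00–10:30, 13:00–15:00, 15:30–17:30, 18:00–18:30, 19:00–20:00.
Grace ∩ Noor: 10:00–10:30, 13:30–14:00, 14:30–15:00, 18:00–18:30, 19:00–20:00.
Grace ∩ Noor ∩ Hassan: 10:00–10:30, 14:30–15:00.
Grace ∩ Noor ∩ Hassan ∩ Bob: 10:00–10:30.
Grace ∩ Noor ∩ Hassan ∩ Bob ∩ Ximena: 10:00–10:30.
Single common window of 30 minutes.

30 minutes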